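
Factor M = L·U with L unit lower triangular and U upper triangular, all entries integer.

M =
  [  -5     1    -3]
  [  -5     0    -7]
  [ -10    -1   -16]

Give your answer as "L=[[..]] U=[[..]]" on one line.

L=[[1,0,0],[1,1,0],[2,3,1]] U=[[-5,1,-3],[0,-1,-4],[0,0,2]]

  R1 -= 1·R0 → [0,-1,-4]
  R2 -= 2·R0 → [0,-3,-10]
  R2 -= 3·R1 → [0,0,2]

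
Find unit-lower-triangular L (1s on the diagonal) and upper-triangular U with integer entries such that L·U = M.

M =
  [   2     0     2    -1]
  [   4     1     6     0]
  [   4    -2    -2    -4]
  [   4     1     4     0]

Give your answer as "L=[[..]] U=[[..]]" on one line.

L=[[1,0,0,0],[2,1,0,0],[2,-2,1,0],[2,1,1,1]] U=[[2,0,2,-1],[0,1,2,2],[0,0,-2,2],[0,0,0,-2]]

  R1 -= 2·R0 → [0,1,2,2]
  R2 -= 2·R0 → [0,-2,-6,-2]
  R3 -= 2·R0 → [0,1,0,2]
  R2 -= -2·R1 → [0,0,-2,2]
  R3 -= 1·R1 → [0,0,-2,0]
  R3 -= 1·R2 → [0,0,0,-2]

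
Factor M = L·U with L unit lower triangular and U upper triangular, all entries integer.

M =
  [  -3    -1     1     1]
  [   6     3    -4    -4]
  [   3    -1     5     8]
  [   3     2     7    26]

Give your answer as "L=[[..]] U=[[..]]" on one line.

  r1 -= -2·r0 → [0,1,-2,-2]
  r2 -= -1·r0 → [0,-2,6,9]
  r3 -= -1·r0 → [0,1,8,27]
  r2 -= -2·r1 → [0,0,2,5]
  r3 -= 1·r1 → [0,0,10,29]
  r3 -= 5·r2 → [0,0,0,4]

L=[[1,0,0,0],[-2,1,0,0],[-1,-2,1,0],[-1,1,5,1]] U=[[-3,-1,1,1],[0,1,-2,-2],[0,0,2,5],[0,0,0,4]]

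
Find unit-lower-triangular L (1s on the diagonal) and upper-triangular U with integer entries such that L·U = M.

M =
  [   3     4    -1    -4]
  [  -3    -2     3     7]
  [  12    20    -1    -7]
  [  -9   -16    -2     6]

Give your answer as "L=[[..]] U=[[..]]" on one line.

  R1 -= -1·R0 → [0,2,2,3]
  R2 -= 4·R0 → [0,4,3,9]
  R3 -= -3·R0 → [0,-4,-5,-6]
  R2 -= 2·R1 → [0,0,-1,3]
  R3 -= -2·R1 → [0,0,-1,0]
  R3 -= 1·R2 → [0,0,0,-3]

L=[[1,0,0,0],[-1,1,0,0],[4,2,1,0],[-3,-2,1,1]] U=[[3,4,-1,-4],[0,2,2,3],[0,0,-1,3],[0,0,0,-3]]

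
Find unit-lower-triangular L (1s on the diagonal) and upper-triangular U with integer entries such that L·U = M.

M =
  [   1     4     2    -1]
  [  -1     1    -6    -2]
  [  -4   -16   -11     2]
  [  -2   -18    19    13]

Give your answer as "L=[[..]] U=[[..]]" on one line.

  r1 -= -1·r0 → [0,5,-4,-3]
  r2 -= -4·r0 → [0,0,-3,-2]
  r3 -= -2·r0 → [0,-10,23,11]
  r2 -= 0·r1 → [0,0,-3,-2]
  r3 -= -2·r1 → [0,0,15,5]
  r3 -= -5·r2 → [0,0,0,-5]

L=[[1,0,0,0],[-1,1,0,0],[-4,0,1,0],[-2,-2,-5,1]] U=[[1,4,2,-1],[0,5,-4,-3],[0,0,-3,-2],[0,0,0,-5]]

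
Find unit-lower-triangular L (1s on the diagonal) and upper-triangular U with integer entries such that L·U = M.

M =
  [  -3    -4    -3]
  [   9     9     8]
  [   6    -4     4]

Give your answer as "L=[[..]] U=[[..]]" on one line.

L=[[1,0,0],[-3,1,0],[-2,4,1]] U=[[-3,-4,-3],[0,-3,-1],[0,0,2]]

  row1 -= -3·row0 → [0,-3,-1]
  row2 -= -2·row0 → [0,-12,-2]
  row2 -= 4·row1 → [0,0,2]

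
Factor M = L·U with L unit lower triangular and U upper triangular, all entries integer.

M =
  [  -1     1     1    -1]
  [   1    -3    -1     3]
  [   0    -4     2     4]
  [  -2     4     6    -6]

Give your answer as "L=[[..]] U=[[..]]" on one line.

L=[[1,0,0,0],[-1,1,0,0],[0,2,1,0],[2,-1,2,1]] U=[[-1,1,1,-1],[0,-2,0,2],[0,0,2,0],[0,0,0,-2]]

  row1 -= -1·row0 → [0,-2,0,2]
  row2 -= 0·row0 → [0,-4,2,4]
  row3 -= 2·row0 → [0,2,4,-4]
  row2 -= 2·row1 → [0,0,2,0]
  row3 -= -1·row1 → [0,0,4,-2]
  row3 -= 2·row2 → [0,0,0,-2]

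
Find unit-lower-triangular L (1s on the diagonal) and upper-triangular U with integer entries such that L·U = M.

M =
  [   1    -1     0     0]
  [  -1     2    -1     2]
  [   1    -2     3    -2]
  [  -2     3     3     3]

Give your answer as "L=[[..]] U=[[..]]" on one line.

  R1 -= -1·R0 → [0,1,-1,2]
  R2 -= 1·R0 → [0,-1,3,-2]
  R3 -= -2·R0 → [0,1,3,3]
  R2 -= -1·R1 → [0,0,2,0]
  R3 -= 1·R1 → [0,0,4,1]
  R3 -= 2·R2 → [0,0,0,1]

L=[[1,0,0,0],[-1,1,0,0],[1,-1,1,0],[-2,1,2,1]] U=[[1,-1,0,0],[0,1,-1,2],[0,0,2,0],[0,0,0,1]]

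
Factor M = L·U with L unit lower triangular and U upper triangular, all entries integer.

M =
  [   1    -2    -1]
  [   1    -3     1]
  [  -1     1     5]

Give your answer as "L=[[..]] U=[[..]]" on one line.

  R1 -= 1·R0 → [0,-1,2]
  R2 -= -1·R0 → [0,-1,4]
  R2 -= 1·R1 → [0,0,2]

L=[[1,0,0],[1,1,0],[-1,1,1]] U=[[1,-2,-1],[0,-1,2],[0,0,2]]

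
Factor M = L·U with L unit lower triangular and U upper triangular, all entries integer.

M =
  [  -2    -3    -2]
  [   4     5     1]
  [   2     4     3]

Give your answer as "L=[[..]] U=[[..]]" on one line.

  r1 -= -2·r0 → [0,-1,-3]
  r2 -= -1·r0 → [0,1,1]
  r2 -= -1·r1 → [0,0,-2]

L=[[1,0,0],[-2,1,0],[-1,-1,1]] U=[[-2,-3,-2],[0,-1,-3],[0,0,-2]]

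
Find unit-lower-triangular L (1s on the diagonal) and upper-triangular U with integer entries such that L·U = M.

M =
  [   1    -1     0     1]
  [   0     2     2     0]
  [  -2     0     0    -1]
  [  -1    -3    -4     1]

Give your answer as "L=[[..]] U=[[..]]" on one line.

  row1 -= 0·row0 → [0,2,2,0]
  row2 -= -2·row0 → [0,-2,0,1]
  row3 -= -1·row0 → [0,-4,-4,2]
  row2 -= -1·row1 → [0,0,2,1]
  row3 -= -2·row1 → [0,0,0,2]
  row3 -= 0·row2 → [0,0,0,2]

L=[[1,0,0,0],[0,1,0,0],[-2,-1,1,0],[-1,-2,0,1]] U=[[1,-1,0,1],[0,2,2,0],[0,0,2,1],[0,0,0,2]]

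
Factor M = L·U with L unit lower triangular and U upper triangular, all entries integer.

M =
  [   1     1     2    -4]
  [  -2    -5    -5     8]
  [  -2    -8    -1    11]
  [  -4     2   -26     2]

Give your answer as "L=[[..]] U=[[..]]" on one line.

  row1 -= -2·row0 → [0,-3,-1,0]
  row2 -= -2·row0 → [0,-6,3,3]
  row3 -= -4·row0 → [0,6,-18,-14]
  row2 -= 2·row1 → [0,0,5,3]
  row3 -= -2·row1 → [0,0,-20,-14]
  row3 -= -4·row2 → [0,0,0,-2]

L=[[1,0,0,0],[-2,1,0,0],[-2,2,1,0],[-4,-2,-4,1]] U=[[1,1,2,-4],[0,-3,-1,0],[0,0,5,3],[0,0,0,-2]]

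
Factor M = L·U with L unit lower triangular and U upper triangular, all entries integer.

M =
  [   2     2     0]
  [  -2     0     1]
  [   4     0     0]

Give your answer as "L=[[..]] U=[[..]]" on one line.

L=[[1,0,0],[-1,1,0],[2,-2,1]] U=[[2,2,0],[0,2,1],[0,0,2]]

  row1 -= -1·row0 → [0,2,1]
  row2 -= 2·row0 → [0,-4,0]
  row2 -= -2·row1 → [0,0,2]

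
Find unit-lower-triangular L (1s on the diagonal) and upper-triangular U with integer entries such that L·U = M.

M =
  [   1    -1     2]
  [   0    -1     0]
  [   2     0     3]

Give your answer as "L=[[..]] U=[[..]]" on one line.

  R1 -= 0·R0 → [0,-1,0]
  R2 -= 2·R0 → [0,2,-1]
  R2 -= -2·R1 → [0,0,-1]

L=[[1,0,0],[0,1,0],[2,-2,1]] U=[[1,-1,2],[0,-1,0],[0,0,-1]]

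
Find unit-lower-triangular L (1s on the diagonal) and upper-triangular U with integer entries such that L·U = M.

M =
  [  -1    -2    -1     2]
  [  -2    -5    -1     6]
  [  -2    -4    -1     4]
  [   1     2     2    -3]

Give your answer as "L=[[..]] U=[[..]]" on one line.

L=[[1,0,0,0],[2,1,0,0],[2,0,1,0],[-1,0,1,1]] U=[[-1,-2,-1,2],[0,-1,1,2],[0,0,1,0],[0,0,0,-1]]

  row1 -= 2·row0 → [0,-1,1,2]
  row2 -= 2·row0 → [0,0,1,0]
  row3 -= -1·row0 → [0,0,1,-1]
  row2 -= 0·row1 → [0,0,1,0]
  row3 -= 0·row1 → [0,0,1,-1]
  row3 -= 1·row2 → [0,0,0,-1]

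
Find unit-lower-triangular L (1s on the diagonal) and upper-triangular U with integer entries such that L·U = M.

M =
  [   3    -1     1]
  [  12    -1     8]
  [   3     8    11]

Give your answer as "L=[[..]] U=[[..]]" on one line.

L=[[1,0,0],[4,1,0],[1,3,1]] U=[[3,-1,1],[0,3,4],[0,0,-2]]

  row1 -= 4·row0 → [0,3,4]
  row2 -= 1·row0 → [0,9,10]
  row2 -= 3·row1 → [0,0,-2]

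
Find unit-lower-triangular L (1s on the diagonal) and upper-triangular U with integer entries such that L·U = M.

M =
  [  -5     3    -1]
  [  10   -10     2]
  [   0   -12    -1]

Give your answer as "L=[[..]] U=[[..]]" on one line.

  row1 -= -2·row0 → [0,-4,0]
  row2 -= 0·row0 → [0,-12,-1]
  row2 -= 3·row1 → [0,0,-1]

L=[[1,0,0],[-2,1,0],[0,3,1]] U=[[-5,3,-1],[0,-4,0],[0,0,-1]]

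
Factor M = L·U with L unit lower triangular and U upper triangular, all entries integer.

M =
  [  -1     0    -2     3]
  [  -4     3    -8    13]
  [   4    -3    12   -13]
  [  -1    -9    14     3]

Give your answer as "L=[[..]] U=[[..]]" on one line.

  row1 -= 4·row0 → [0,3,0,1]
  row2 -= -4·row0 → [0,-3,4,-1]
  row3 -= 1·row0 → [0,-9,16,0]
  row2 -= -1·row1 → [0,0,4,0]
  row3 -= -3·row1 → [0,0,16,3]
  row3 -= 4·row2 → [0,0,0,3]

L=[[1,0,0,0],[4,1,0,0],[-4,-1,1,0],[1,-3,4,1]] U=[[-1,0,-2,3],[0,3,0,1],[0,0,4,0],[0,0,0,3]]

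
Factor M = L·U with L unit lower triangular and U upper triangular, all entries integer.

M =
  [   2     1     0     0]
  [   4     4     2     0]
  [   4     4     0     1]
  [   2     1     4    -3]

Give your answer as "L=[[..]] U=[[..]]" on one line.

  R1 -= 2·R0 → [0,2,2,0]
  R2 -= 2·R0 → [0,2,0,1]
  R3 -= 1·R0 → [0,0,4,-3]
  R2 -= 1·R1 → [0,0,-2,1]
  R3 -= 0·R1 → [0,0,4,-3]
  R3 -= -2·R2 → [0,0,0,-1]

L=[[1,0,0,0],[2,1,0,0],[2,1,1,0],[1,0,-2,1]] U=[[2,1,0,0],[0,2,2,0],[0,0,-2,1],[0,0,0,-1]]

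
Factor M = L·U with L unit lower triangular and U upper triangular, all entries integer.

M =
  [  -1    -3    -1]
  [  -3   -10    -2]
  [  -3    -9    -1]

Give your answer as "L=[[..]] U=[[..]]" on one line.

  row1 -= 3·row0 → [0,-1,1]
  row2 -= 3·row0 → [0,0,2]
  row2 -= 0·row1 → [0,0,2]

L=[[1,0,0],[3,1,0],[3,0,1]] U=[[-1,-3,-1],[0,-1,1],[0,0,2]]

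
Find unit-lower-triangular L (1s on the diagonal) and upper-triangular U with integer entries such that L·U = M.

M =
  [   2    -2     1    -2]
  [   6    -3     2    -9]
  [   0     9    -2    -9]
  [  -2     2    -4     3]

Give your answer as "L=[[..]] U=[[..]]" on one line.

  R1 -= 3·R0 → [0,3,-1,-3]
  R2 -= 0·R0 → [0,9,-2,-9]
  R3 -= -1·R0 → [0,0,-3,1]
  R2 -= 3·R1 → [0,0,1,0]
  R3 -= 0·R1 → [0,0,-3,1]
  R3 -= -3·R2 → [0,0,0,1]

L=[[1,0,0,0],[3,1,0,0],[0,3,1,0],[-1,0,-3,1]] U=[[2,-2,1,-2],[0,3,-1,-3],[0,0,1,0],[0,0,0,1]]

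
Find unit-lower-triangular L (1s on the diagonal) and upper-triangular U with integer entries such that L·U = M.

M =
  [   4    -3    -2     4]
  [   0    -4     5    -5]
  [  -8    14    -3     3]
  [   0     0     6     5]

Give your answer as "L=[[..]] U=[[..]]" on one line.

  row1 -= 0·row0 → [0,-4,5,-5]
  row2 -= -2·row0 → [0,8,-7,11]
  row3 -= 0·row0 → [0,0,6,5]
  row2 -= -2·row1 → [0,0,3,1]
  row3 -= 0·row1 → [0,0,6,5]
  row3 -= 2·row2 → [0,0,0,3]

L=[[1,0,0,0],[0,1,0,0],[-2,-2,1,0],[0,0,2,1]] U=[[4,-3,-2,4],[0,-4,5,-5],[0,0,3,1],[0,0,0,3]]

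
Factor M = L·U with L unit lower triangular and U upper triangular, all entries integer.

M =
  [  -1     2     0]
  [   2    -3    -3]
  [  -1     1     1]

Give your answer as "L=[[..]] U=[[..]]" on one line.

  row1 -= -2·row0 → [0,1,-3]
  row2 -= 1·row0 → [0,-1,1]
  row2 -= -1·row1 → [0,0,-2]

L=[[1,0,0],[-2,1,0],[1,-1,1]] U=[[-1,2,0],[0,1,-3],[0,0,-2]]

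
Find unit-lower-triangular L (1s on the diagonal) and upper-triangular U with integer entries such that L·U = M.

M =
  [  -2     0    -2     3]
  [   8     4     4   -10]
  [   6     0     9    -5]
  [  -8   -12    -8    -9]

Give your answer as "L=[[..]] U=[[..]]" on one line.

L=[[1,0,0,0],[-4,1,0,0],[-3,0,1,0],[4,-3,-4,1]] U=[[-2,0,-2,3],[0,4,-4,2],[0,0,3,4],[0,0,0,1]]

  r1 -= -4·r0 → [0,4,-4,2]
  r2 -= -3·r0 → [0,0,3,4]
  r3 -= 4·r0 → [0,-12,0,-21]
  r2 -= 0·r1 → [0,0,3,4]
  r3 -= -3·r1 → [0,0,-12,-15]
  r3 -= -4·r2 → [0,0,0,1]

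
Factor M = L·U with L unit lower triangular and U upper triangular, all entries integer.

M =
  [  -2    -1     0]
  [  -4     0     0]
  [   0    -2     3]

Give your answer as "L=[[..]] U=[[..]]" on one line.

L=[[1,0,0],[2,1,0],[0,-1,1]] U=[[-2,-1,0],[0,2,0],[0,0,3]]

  row1 -= 2·row0 → [0,2,0]
  row2 -= 0·row0 → [0,-2,3]
  row2 -= -1·row1 → [0,0,3]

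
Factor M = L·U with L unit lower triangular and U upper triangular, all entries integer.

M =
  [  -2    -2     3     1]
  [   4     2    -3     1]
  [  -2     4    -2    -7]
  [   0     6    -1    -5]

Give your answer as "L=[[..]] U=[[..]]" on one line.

  R1 -= -2·R0 → [0,-2,3,3]
  R2 -= 1·R0 → [0,6,-5,-8]
  R3 -= 0·R0 → [0,6,-1,-5]
  R2 -= -3·R1 → [0,0,4,1]
  R3 -= -3·R1 → [0,0,8,4]
  R3 -= 2·R2 → [0,0,0,2]

L=[[1,0,0,0],[-2,1,0,0],[1,-3,1,0],[0,-3,2,1]] U=[[-2,-2,3,1],[0,-2,3,3],[0,0,4,1],[0,0,0,2]]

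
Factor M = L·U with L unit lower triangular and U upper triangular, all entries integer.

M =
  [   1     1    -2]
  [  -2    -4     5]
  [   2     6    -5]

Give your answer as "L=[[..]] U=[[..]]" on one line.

L=[[1,0,0],[-2,1,0],[2,-2,1]] U=[[1,1,-2],[0,-2,1],[0,0,1]]

  R1 -= -2·R0 → [0,-2,1]
  R2 -= 2·R0 → [0,4,-1]
  R2 -= -2·R1 → [0,0,1]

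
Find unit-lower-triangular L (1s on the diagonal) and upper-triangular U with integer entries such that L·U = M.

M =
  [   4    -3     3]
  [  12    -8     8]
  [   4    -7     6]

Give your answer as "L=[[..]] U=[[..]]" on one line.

L=[[1,0,0],[3,1,0],[1,-4,1]] U=[[4,-3,3],[0,1,-1],[0,0,-1]]

  R1 -= 3·R0 → [0,1,-1]
  R2 -= 1·R0 → [0,-4,3]
  R2 -= -4·R1 → [0,0,-1]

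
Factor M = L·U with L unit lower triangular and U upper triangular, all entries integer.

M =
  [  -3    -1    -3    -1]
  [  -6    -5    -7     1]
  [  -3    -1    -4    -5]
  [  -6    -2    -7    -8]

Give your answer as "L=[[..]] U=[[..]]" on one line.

L=[[1,0,0,0],[2,1,0,0],[1,0,1,0],[2,0,1,1]] U=[[-3,-1,-3,-1],[0,-3,-1,3],[0,0,-1,-4],[0,0,0,-2]]

  R1 -= 2·R0 → [0,-3,-1,3]
  R2 -= 1·R0 → [0,0,-1,-4]
  R3 -= 2·R0 → [0,0,-1,-6]
  R2 -= 0·R1 → [0,0,-1,-4]
  R3 -= 0·R1 → [0,0,-1,-6]
  R3 -= 1·R2 → [0,0,0,-2]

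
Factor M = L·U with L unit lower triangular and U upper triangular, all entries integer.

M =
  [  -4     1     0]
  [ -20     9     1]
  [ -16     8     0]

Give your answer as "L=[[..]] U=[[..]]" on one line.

  r1 -= 5·r0 → [0,4,1]
  r2 -= 4·r0 → [0,4,0]
  r2 -= 1·r1 → [0,0,-1]

L=[[1,0,0],[5,1,0],[4,1,1]] U=[[-4,1,0],[0,4,1],[0,0,-1]]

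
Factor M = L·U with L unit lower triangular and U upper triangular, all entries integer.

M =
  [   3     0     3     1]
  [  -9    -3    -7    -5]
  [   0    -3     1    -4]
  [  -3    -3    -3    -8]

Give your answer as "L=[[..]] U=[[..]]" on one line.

L=[[1,0,0,0],[-3,1,0,0],[0,1,1,0],[-1,1,2,1]] U=[[3,0,3,1],[0,-3,2,-2],[0,0,-1,-2],[0,0,0,-1]]

  row1 -= -3·row0 → [0,-3,2,-2]
  row2 -= 0·row0 → [0,-3,1,-4]
  row3 -= -1·row0 → [0,-3,0,-7]
  row2 -= 1·row1 → [0,0,-1,-2]
  row3 -= 1·row1 → [0,0,-2,-5]
  row3 -= 2·row2 → [0,0,0,-1]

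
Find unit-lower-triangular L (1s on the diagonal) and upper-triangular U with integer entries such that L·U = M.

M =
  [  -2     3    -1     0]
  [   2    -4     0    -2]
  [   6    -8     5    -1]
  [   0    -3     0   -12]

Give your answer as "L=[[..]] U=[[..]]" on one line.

L=[[1,0,0,0],[-1,1,0,0],[-3,-1,1,0],[0,3,3,1]] U=[[-2,3,-1,0],[0,-1,-1,-2],[0,0,1,-3],[0,0,0,3]]

  r1 -= -1·r0 → [0,-1,-1,-2]
  r2 -= -3·r0 → [0,1,2,-1]
  r3 -= 0·r0 → [0,-3,0,-12]
  r2 -= -1·r1 → [0,0,1,-3]
  r3 -= 3·r1 → [0,0,3,-6]
  r3 -= 3·r2 → [0,0,0,3]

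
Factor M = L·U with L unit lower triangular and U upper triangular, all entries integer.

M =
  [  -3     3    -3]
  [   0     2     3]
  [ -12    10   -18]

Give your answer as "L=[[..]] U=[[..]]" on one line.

L=[[1,0,0],[0,1,0],[4,-1,1]] U=[[-3,3,-3],[0,2,3],[0,0,-3]]

  r1 -= 0·r0 → [0,2,3]
  r2 -= 4·r0 → [0,-2,-6]
  r2 -= -1·r1 → [0,0,-3]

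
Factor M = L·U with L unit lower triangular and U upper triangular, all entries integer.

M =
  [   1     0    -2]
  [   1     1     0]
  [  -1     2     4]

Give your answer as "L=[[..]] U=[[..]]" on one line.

  row1 -= 1·row0 → [0,1,2]
  row2 -= -1·row0 → [0,2,2]
  row2 -= 2·row1 → [0,0,-2]

L=[[1,0,0],[1,1,0],[-1,2,1]] U=[[1,0,-2],[0,1,2],[0,0,-2]]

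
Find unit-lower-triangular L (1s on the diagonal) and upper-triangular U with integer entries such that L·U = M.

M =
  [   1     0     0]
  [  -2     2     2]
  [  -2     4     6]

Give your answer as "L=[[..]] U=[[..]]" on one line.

L=[[1,0,0],[-2,1,0],[-2,2,1]] U=[[1,0,0],[0,2,2],[0,0,2]]

  R1 -= -2·R0 → [0,2,2]
  R2 -= -2·R0 → [0,4,6]
  R2 -= 2·R1 → [0,0,2]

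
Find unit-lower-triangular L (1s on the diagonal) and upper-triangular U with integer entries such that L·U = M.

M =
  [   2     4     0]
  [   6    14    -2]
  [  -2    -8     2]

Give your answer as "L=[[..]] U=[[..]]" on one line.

  r1 -= 3·r0 → [0,2,-2]
  r2 -= -1·r0 → [0,-4,2]
  r2 -= -2·r1 → [0,0,-2]

L=[[1,0,0],[3,1,0],[-1,-2,1]] U=[[2,4,0],[0,2,-2],[0,0,-2]]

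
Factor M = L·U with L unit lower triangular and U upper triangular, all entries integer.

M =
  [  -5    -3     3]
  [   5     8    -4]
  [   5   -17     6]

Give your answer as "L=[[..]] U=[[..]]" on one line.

L=[[1,0,0],[-1,1,0],[-1,-4,1]] U=[[-5,-3,3],[0,5,-1],[0,0,5]]

  r1 -= -1·r0 → [0,5,-1]
  r2 -= -1·r0 → [0,-20,9]
  r2 -= -4·r1 → [0,0,5]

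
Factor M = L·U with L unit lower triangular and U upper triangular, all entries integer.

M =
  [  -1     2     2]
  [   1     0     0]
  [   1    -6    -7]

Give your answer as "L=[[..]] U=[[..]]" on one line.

L=[[1,0,0],[-1,1,0],[-1,-2,1]] U=[[-1,2,2],[0,2,2],[0,0,-1]]

  row1 -= -1·row0 → [0,2,2]
  row2 -= -1·row0 → [0,-4,-5]
  row2 -= -2·row1 → [0,0,-1]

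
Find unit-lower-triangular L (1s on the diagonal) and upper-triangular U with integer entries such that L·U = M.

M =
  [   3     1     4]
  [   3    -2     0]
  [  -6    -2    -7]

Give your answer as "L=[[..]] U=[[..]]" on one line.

  r1 -= 1·r0 → [0,-3,-4]
  r2 -= -2·r0 → [0,0,1]
  r2 -= 0·r1 → [0,0,1]

L=[[1,0,0],[1,1,0],[-2,0,1]] U=[[3,1,4],[0,-3,-4],[0,0,1]]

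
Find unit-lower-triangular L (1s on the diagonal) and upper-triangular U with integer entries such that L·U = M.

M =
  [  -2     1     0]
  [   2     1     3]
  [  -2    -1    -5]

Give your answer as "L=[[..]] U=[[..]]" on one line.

  r1 -= -1·r0 → [0,2,3]
  r2 -= 1·r0 → [0,-2,-5]
  r2 -= -1·r1 → [0,0,-2]

L=[[1,0,0],[-1,1,0],[1,-1,1]] U=[[-2,1,0],[0,2,3],[0,0,-2]]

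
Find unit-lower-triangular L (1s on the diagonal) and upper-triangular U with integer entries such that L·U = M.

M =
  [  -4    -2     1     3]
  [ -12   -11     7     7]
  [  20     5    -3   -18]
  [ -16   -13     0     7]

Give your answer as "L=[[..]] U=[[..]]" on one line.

L=[[1,0,0,0],[3,1,0,0],[-5,1,1,0],[4,1,4,1]] U=[[-4,-2,1,3],[0,-5,4,-2],[0,0,-2,-1],[0,0,0,1]]

  row1 -= 3·row0 → [0,-5,4,-2]
  row2 -= -5·row0 → [0,-5,2,-3]
  row3 -= 4·row0 → [0,-5,-4,-5]
  row2 -= 1·row1 → [0,0,-2,-1]
  row3 -= 1·row1 → [0,0,-8,-3]
  row3 -= 4·row2 → [0,0,0,1]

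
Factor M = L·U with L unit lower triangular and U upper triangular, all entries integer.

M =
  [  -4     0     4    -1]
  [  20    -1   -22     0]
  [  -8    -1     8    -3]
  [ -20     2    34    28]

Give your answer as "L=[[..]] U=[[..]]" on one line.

  R1 -= -5·R0 → [0,-1,-2,-5]
  R2 -= 2·R0 → [0,-1,0,-1]
  R3 -= 5·R0 → [0,2,14,33]
  R2 -= 1·R1 → [0,0,2,4]
  R3 -= -2·R1 → [0,0,10,23]
  R3 -= 5·R2 → [0,0,0,3]

L=[[1,0,0,0],[-5,1,0,0],[2,1,1,0],[5,-2,5,1]] U=[[-4,0,4,-1],[0,-1,-2,-5],[0,0,2,4],[0,0,0,3]]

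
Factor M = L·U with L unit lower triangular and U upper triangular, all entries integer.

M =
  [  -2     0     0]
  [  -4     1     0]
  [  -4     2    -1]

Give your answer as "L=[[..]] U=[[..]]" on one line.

L=[[1,0,0],[2,1,0],[2,2,1]] U=[[-2,0,0],[0,1,0],[0,0,-1]]

  r1 -= 2·r0 → [0,1,0]
  r2 -= 2·r0 → [0,2,-1]
  r2 -= 2·r1 → [0,0,-1]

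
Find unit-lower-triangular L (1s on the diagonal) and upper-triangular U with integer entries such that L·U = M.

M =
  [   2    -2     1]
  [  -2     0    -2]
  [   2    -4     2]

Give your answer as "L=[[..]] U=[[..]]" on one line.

  r1 -= -1·r0 → [0,-2,-1]
  r2 -= 1·r0 → [0,-2,1]
  r2 -= 1·r1 → [0,0,2]

L=[[1,0,0],[-1,1,0],[1,1,1]] U=[[2,-2,1],[0,-2,-1],[0,0,2]]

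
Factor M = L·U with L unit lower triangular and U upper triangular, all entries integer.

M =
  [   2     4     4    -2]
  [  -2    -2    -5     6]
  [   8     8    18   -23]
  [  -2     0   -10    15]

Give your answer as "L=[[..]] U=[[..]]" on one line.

L=[[1,0,0,0],[-1,1,0,0],[4,-4,1,0],[-1,2,2,1]] U=[[2,4,4,-2],[0,2,-1,4],[0,0,-2,1],[0,0,0,3]]

  row1 -= -1·row0 → [0,2,-1,4]
  row2 -= 4·row0 → [0,-8,2,-15]
  row3 -= -1·row0 → [0,4,-6,13]
  row2 -= -4·row1 → [0,0,-2,1]
  row3 -= 2·row1 → [0,0,-4,5]
  row3 -= 2·row2 → [0,0,0,3]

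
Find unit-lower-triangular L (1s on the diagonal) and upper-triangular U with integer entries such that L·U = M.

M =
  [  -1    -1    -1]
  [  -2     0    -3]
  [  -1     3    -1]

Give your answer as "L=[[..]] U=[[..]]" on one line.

  row1 -= 2·row0 → [0,2,-1]
  row2 -= 1·row0 → [0,4,0]
  row2 -= 2·row1 → [0,0,2]

L=[[1,0,0],[2,1,0],[1,2,1]] U=[[-1,-1,-1],[0,2,-1],[0,0,2]]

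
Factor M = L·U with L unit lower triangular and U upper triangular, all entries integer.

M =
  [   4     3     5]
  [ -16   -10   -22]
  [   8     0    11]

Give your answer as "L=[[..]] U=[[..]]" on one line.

  R1 -= -4·R0 → [0,2,-2]
  R2 -= 2·R0 → [0,-6,1]
  R2 -= -3·R1 → [0,0,-5]

L=[[1,0,0],[-4,1,0],[2,-3,1]] U=[[4,3,5],[0,2,-2],[0,0,-5]]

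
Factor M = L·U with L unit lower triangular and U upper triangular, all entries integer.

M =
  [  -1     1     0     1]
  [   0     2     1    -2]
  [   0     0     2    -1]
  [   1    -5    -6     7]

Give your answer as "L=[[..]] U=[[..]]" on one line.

  R1 -= 0·R0 → [0,2,1,-2]
  R2 -= 0·R0 → [0,0,2,-1]
  R3 -= -1·R0 → [0,-4,-6,8]
  R2 -= 0·R1 → [0,0,2,-1]
  R3 -= -2·R1 → [0,0,-4,4]
  R3 -= -2·R2 → [0,0,0,2]

L=[[1,0,0,0],[0,1,0,0],[0,0,1,0],[-1,-2,-2,1]] U=[[-1,1,0,1],[0,2,1,-2],[0,0,2,-1],[0,0,0,2]]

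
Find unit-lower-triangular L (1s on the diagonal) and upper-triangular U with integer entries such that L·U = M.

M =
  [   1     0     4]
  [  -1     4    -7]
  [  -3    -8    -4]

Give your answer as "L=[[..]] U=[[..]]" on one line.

  r1 -= -1·r0 → [0,4,-3]
  r2 -= -3·r0 → [0,-8,8]
  r2 -= -2·r1 → [0,0,2]

L=[[1,0,0],[-1,1,0],[-3,-2,1]] U=[[1,0,4],[0,4,-3],[0,0,2]]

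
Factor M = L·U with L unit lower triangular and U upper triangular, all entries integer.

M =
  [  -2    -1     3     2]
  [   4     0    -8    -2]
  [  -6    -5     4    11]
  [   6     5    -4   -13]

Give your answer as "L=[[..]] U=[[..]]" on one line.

L=[[1,0,0,0],[-2,1,0,0],[3,1,1,0],[-3,-1,-1,1]] U=[[-2,-1,3,2],[0,-2,-2,2],[0,0,-3,3],[0,0,0,-2]]

  R1 -= -2·R0 → [0,-2,-2,2]
  R2 -= 3·R0 → [0,-2,-5,5]
  R3 -= -3·R0 → [0,2,5,-7]
  R2 -= 1·R1 → [0,0,-3,3]
  R3 -= -1·R1 → [0,0,3,-5]
  R3 -= -1·R2 → [0,0,0,-2]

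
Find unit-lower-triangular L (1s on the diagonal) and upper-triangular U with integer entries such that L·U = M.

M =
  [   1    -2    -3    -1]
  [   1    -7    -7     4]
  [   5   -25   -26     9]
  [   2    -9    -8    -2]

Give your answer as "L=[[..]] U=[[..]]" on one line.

  r1 -= 1·r0 → [0,-5,-4,5]
  r2 -= 5·r0 → [0,-15,-11,14]
  r3 -= 2·r0 → [0,-5,-2,0]
  r2 -= 3·r1 → [0,0,1,-1]
  r3 -= 1·r1 → [0,0,2,-5]
  r3 -= 2·r2 → [0,0,0,-3]

L=[[1,0,0,0],[1,1,0,0],[5,3,1,0],[2,1,2,1]] U=[[1,-2,-3,-1],[0,-5,-4,5],[0,0,1,-1],[0,0,0,-3]]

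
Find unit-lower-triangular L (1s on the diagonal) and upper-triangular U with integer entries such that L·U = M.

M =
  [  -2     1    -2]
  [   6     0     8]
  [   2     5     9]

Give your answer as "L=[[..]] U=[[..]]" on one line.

L=[[1,0,0],[-3,1,0],[-1,2,1]] U=[[-2,1,-2],[0,3,2],[0,0,3]]

  R1 -= -3·R0 → [0,3,2]
  R2 -= -1·R0 → [0,6,7]
  R2 -= 2·R1 → [0,0,3]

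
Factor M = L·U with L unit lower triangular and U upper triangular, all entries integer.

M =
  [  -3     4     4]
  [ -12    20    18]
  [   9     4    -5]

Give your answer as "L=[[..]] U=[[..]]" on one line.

L=[[1,0,0],[4,1,0],[-3,4,1]] U=[[-3,4,4],[0,4,2],[0,0,-1]]

  r1 -= 4·r0 → [0,4,2]
  r2 -= -3·r0 → [0,16,7]
  r2 -= 4·r1 → [0,0,-1]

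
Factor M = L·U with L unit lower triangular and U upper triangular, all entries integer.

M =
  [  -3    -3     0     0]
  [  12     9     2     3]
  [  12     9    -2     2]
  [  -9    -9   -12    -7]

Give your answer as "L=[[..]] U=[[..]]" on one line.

  R1 -= -4·R0 → [0,-3,2,3]
  R2 -= -4·R0 → [0,-3,-2,2]
  R3 -= 3·R0 → [0,0,-12,-7]
  R2 -= 1·R1 → [0,0,-4,-1]
  R3 -= 0·R1 → [0,0,-12,-7]
  R3 -= 3·R2 → [0,0,0,-4]

L=[[1,0,0,0],[-4,1,0,0],[-4,1,1,0],[3,0,3,1]] U=[[-3,-3,0,0],[0,-3,2,3],[0,0,-4,-1],[0,0,0,-4]]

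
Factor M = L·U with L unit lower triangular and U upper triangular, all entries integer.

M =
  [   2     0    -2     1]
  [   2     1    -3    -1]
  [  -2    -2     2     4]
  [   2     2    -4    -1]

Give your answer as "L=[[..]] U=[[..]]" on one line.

L=[[1,0,0,0],[1,1,0,0],[-1,-2,1,0],[1,2,0,1]] U=[[2,0,-2,1],[0,1,-1,-2],[0,0,-2,1],[0,0,0,2]]

  R1 -= 1·R0 → [0,1,-1,-2]
  R2 -= -1·R0 → [0,-2,0,5]
  R3 -= 1·R0 → [0,2,-2,-2]
  R2 -= -2·R1 → [0,0,-2,1]
  R3 -= 2·R1 → [0,0,0,2]
  R3 -= 0·R2 → [0,0,0,2]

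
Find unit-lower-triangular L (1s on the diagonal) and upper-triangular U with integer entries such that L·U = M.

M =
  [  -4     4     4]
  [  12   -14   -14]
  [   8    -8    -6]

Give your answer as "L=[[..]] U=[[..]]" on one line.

  R1 -= -3·R0 → [0,-2,-2]
  R2 -= -2·R0 → [0,0,2]
  R2 -= 0·R1 → [0,0,2]

L=[[1,0,0],[-3,1,0],[-2,0,1]] U=[[-4,4,4],[0,-2,-2],[0,0,2]]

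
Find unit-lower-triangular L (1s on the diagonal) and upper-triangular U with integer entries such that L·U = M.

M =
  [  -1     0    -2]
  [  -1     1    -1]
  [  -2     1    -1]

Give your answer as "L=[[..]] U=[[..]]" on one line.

L=[[1,0,0],[1,1,0],[2,1,1]] U=[[-1,0,-2],[0,1,1],[0,0,2]]

  r1 -= 1·r0 → [0,1,1]
  r2 -= 2·r0 → [0,1,3]
  r2 -= 1·r1 → [0,0,2]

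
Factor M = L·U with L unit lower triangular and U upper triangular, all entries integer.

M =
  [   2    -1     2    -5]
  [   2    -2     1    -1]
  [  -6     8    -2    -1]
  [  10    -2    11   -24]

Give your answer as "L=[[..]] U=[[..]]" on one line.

  r1 -= 1·r0 → [0,-1,-1,4]
  r2 -= -3·r0 → [0,5,4,-16]
  r3 -= 5·r0 → [0,3,1,1]
  r2 -= -5·r1 → [0,0,-1,4]
  r3 -= -3·r1 → [0,0,-2,13]
  r3 -= 2·r2 → [0,0,0,5]

L=[[1,0,0,0],[1,1,0,0],[-3,-5,1,0],[5,-3,2,1]] U=[[2,-1,2,-5],[0,-1,-1,4],[0,0,-1,4],[0,0,0,5]]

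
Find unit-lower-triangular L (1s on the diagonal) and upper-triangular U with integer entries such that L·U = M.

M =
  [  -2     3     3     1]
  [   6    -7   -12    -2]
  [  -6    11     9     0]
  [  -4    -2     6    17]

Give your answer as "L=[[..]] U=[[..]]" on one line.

  r1 -= -3·r0 → [0,2,-3,1]
  r2 -= 3·r0 → [0,2,0,-3]
  r3 -= 2·r0 → [0,-8,0,15]
  r2 -= 1·r1 → [0,0,3,-4]
  r3 -= -4·r1 → [0,0,-12,19]
  r3 -= -4·r2 → [0,0,0,3]

L=[[1,0,0,0],[-3,1,0,0],[3,1,1,0],[2,-4,-4,1]] U=[[-2,3,3,1],[0,2,-3,1],[0,0,3,-4],[0,0,0,3]]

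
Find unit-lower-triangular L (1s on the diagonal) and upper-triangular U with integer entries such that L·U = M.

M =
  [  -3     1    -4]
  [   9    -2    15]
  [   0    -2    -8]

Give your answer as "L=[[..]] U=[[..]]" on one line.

  R1 -= -3·R0 → [0,1,3]
  R2 -= 0·R0 → [0,-2,-8]
  R2 -= -2·R1 → [0,0,-2]

L=[[1,0,0],[-3,1,0],[0,-2,1]] U=[[-3,1,-4],[0,1,3],[0,0,-2]]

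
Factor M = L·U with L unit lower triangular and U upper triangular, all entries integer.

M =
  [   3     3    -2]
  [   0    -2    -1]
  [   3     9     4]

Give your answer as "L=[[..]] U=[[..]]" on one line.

L=[[1,0,0],[0,1,0],[1,-3,1]] U=[[3,3,-2],[0,-2,-1],[0,0,3]]

  r1 -= 0·r0 → [0,-2,-1]
  r2 -= 1·r0 → [0,6,6]
  r2 -= -3·r1 → [0,0,3]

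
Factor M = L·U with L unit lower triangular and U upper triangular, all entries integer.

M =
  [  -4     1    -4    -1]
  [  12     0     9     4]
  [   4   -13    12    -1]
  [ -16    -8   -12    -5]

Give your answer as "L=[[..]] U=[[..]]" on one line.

  r1 -= -3·r0 → [0,3,-3,1]
  r2 -= -1·r0 → [0,-12,8,-2]
  r3 -= 4·r0 → [0,-12,4,-1]
  r2 -= -4·r1 → [0,0,-4,2]
  r3 -= -4·r1 → [0,0,-8,3]
  r3 -= 2·r2 → [0,0,0,-1]

L=[[1,0,0,0],[-3,1,0,0],[-1,-4,1,0],[4,-4,2,1]] U=[[-4,1,-4,-1],[0,3,-3,1],[0,0,-4,2],[0,0,0,-1]]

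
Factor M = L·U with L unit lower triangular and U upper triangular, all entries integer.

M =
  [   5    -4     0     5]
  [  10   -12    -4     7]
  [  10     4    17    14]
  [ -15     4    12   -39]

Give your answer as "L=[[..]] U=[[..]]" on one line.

L=[[1,0,0,0],[2,1,0,0],[2,-3,1,0],[-3,2,4,1]] U=[[5,-4,0,5],[0,-4,-4,-3],[0,0,5,-5],[0,0,0,2]]

  row1 -= 2·row0 → [0,-4,-4,-3]
  row2 -= 2·row0 → [0,12,17,4]
  row3 -= -3·row0 → [0,-8,12,-24]
  row2 -= -3·row1 → [0,0,5,-5]
  row3 -= 2·row1 → [0,0,20,-18]
  row3 -= 4·row2 → [0,0,0,2]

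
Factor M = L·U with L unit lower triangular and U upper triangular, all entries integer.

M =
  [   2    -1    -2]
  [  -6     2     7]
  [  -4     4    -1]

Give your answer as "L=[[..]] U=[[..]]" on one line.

L=[[1,0,0],[-3,1,0],[-2,-2,1]] U=[[2,-1,-2],[0,-1,1],[0,0,-3]]

  r1 -= -3·r0 → [0,-1,1]
  r2 -= -2·r0 → [0,2,-5]
  r2 -= -2·r1 → [0,0,-3]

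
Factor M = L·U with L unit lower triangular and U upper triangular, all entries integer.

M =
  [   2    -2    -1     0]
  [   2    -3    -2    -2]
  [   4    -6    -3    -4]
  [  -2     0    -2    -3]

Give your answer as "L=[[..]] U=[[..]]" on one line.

  R1 -= 1·R0 → [0,-1,-1,-2]
  R2 -= 2·R0 → [0,-2,-1,-4]
  R3 -= -1·R0 → [0,-2,-3,-3]
  R2 -= 2·R1 → [0,0,1,0]
  R3 -= 2·R1 → [0,0,-1,1]
  R3 -= -1·R2 → [0,0,0,1]

L=[[1,0,0,0],[1,1,0,0],[2,2,1,0],[-1,2,-1,1]] U=[[2,-2,-1,0],[0,-1,-1,-2],[0,0,1,0],[0,0,0,1]]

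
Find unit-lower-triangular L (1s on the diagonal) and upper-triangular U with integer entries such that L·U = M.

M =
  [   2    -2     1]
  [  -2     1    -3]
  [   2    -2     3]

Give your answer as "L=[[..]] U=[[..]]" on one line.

L=[[1,0,0],[-1,1,0],[1,0,1]] U=[[2,-2,1],[0,-1,-2],[0,0,2]]

  r1 -= -1·r0 → [0,-1,-2]
  r2 -= 1·r0 → [0,0,2]
  r2 -= 0·r1 → [0,0,2]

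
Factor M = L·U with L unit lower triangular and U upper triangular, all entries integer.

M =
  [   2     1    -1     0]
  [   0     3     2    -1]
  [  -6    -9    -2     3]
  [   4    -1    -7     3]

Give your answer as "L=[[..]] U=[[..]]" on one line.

L=[[1,0,0,0],[0,1,0,0],[-3,-2,1,0],[2,-1,3,1]] U=[[2,1,-1,0],[0,3,2,-1],[0,0,-1,1],[0,0,0,-1]]

  r1 -= 0·r0 → [0,3,2,-1]
  r2 -= -3·r0 → [0,-6,-5,3]
  r3 -= 2·r0 → [0,-3,-5,3]
  r2 -= -2·r1 → [0,0,-1,1]
  r3 -= -1·r1 → [0,0,-3,2]
  r3 -= 3·r2 → [0,0,0,-1]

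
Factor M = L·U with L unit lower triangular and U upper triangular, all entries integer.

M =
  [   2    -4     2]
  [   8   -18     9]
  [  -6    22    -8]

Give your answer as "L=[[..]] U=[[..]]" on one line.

  r1 -= 4·r0 → [0,-2,1]
  r2 -= -3·r0 → [0,10,-2]
  r2 -= -5·r1 → [0,0,3]

L=[[1,0,0],[4,1,0],[-3,-5,1]] U=[[2,-4,2],[0,-2,1],[0,0,3]]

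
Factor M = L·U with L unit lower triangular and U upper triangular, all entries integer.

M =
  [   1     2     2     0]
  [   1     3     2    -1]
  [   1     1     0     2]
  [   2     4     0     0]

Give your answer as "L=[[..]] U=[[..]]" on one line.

  r1 -= 1·r0 → [0,1,0,-1]
  r2 -= 1·r0 → [0,-1,-2,2]
  r3 -= 2·r0 → [0,0,-4,0]
  r2 -= -1·r1 → [0,0,-2,1]
  r3 -= 0·r1 → [0,0,-4,0]
  r3 -= 2·r2 → [0,0,0,-2]

L=[[1,0,0,0],[1,1,0,0],[1,-1,1,0],[2,0,2,1]] U=[[1,2,2,0],[0,1,0,-1],[0,0,-2,1],[0,0,0,-2]]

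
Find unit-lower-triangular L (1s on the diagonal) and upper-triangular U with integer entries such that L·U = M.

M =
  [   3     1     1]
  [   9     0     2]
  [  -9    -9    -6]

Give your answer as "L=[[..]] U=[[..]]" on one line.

L=[[1,0,0],[3,1,0],[-3,2,1]] U=[[3,1,1],[0,-3,-1],[0,0,-1]]

  R1 -= 3·R0 → [0,-3,-1]
  R2 -= -3·R0 → [0,-6,-3]
  R2 -= 2·R1 → [0,0,-1]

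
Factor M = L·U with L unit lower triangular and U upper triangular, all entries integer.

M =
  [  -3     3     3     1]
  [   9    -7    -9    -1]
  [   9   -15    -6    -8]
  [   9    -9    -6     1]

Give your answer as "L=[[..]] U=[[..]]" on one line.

L=[[1,0,0,0],[-3,1,0,0],[-3,-3,1,0],[-3,0,1,1]] U=[[-3,3,3,1],[0,2,0,2],[0,0,3,1],[0,0,0,3]]

  R1 -= -3·R0 → [0,2,0,2]
  R2 -= -3·R0 → [0,-6,3,-5]
  R3 -= -3·R0 → [0,0,3,4]
  R2 -= -3·R1 → [0,0,3,1]
  R3 -= 0·R1 → [0,0,3,4]
  R3 -= 1·R2 → [0,0,0,3]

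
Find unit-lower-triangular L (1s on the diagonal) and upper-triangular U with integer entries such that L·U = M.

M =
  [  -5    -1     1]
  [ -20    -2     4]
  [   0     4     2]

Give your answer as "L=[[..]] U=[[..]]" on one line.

  row1 -= 4·row0 → [0,2,0]
  row2 -= 0·row0 → [0,4,2]
  row2 -= 2·row1 → [0,0,2]

L=[[1,0,0],[4,1,0],[0,2,1]] U=[[-5,-1,1],[0,2,0],[0,0,2]]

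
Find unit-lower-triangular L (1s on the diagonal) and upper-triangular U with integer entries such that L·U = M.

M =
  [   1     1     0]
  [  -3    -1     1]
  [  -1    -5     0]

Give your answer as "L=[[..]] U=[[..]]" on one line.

  r1 -= -3·r0 → [0,2,1]
  r2 -= -1·r0 → [0,-4,0]
  r2 -= -2·r1 → [0,0,2]

L=[[1,0,0],[-3,1,0],[-1,-2,1]] U=[[1,1,0],[0,2,1],[0,0,2]]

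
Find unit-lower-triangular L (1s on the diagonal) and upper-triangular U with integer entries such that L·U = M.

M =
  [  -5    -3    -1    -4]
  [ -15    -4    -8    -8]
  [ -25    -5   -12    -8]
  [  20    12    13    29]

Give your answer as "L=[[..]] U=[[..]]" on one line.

  row1 -= 3·row0 → [0,5,-5,4]
  row2 -= 5·row0 → [0,10,-7,12]
  row3 -= -4·row0 → [0,0,9,13]
  row2 -= 2·row1 → [0,0,3,4]
  row3 -= 0·row1 → [0,0,9,13]
  row3 -= 3·row2 → [0,0,0,1]

L=[[1,0,0,0],[3,1,0,0],[5,2,1,0],[-4,0,3,1]] U=[[-5,-3,-1,-4],[0,5,-5,4],[0,0,3,4],[0,0,0,1]]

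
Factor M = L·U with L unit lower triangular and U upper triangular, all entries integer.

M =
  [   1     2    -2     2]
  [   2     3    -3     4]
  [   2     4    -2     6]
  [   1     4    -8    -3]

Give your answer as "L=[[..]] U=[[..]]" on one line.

  r1 -= 2·r0 → [0,-1,1,0]
  r2 -= 2·r0 → [0,0,2,2]
  r3 -= 1·r0 → [0,2,-6,-5]
  r2 -= 0·r1 → [0,0,2,2]
  r3 -= -2·r1 → [0,0,-4,-5]
  r3 -= -2·r2 → [0,0,0,-1]

L=[[1,0,0,0],[2,1,0,0],[2,0,1,0],[1,-2,-2,1]] U=[[1,2,-2,2],[0,-1,1,0],[0,0,2,2],[0,0,0,-1]]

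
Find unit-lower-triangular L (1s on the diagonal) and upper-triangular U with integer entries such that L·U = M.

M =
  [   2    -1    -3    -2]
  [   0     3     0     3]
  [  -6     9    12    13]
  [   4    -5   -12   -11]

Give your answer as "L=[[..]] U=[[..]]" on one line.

  R1 -= 0·R0 → [0,3,0,3]
  R2 -= -3·R0 → [0,6,3,7]
  R3 -= 2·R0 → [0,-3,-6,-7]
  R2 -= 2·R1 → [0,0,3,1]
  R3 -= -1·R1 → [0,0,-6,-4]
  R3 -= -2·R2 → [0,0,0,-2]

L=[[1,0,0,0],[0,1,0,0],[-3,2,1,0],[2,-1,-2,1]] U=[[2,-1,-3,-2],[0,3,0,3],[0,0,3,1],[0,0,0,-2]]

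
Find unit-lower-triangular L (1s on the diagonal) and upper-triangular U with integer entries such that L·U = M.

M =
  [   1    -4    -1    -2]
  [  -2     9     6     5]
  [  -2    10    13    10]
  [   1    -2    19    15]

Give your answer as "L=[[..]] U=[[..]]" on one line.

L=[[1,0,0,0],[-2,1,0,0],[-2,2,1,0],[1,2,4,1]] U=[[1,-4,-1,-2],[0,1,4,1],[0,0,3,4],[0,0,0,-1]]

  row1 -= -2·row0 → [0,1,4,1]
  row2 -= -2·row0 → [0,2,11,6]
  row3 -= 1·row0 → [0,2,20,17]
  row2 -= 2·row1 → [0,0,3,4]
  row3 -= 2·row1 → [0,0,12,15]
  row3 -= 4·row2 → [0,0,0,-1]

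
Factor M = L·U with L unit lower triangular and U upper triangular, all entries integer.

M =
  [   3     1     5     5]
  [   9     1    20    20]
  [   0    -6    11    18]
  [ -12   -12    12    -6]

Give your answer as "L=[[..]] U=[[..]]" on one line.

  R1 -= 3·R0 → [0,-2,5,5]
  R2 -= 0·R0 → [0,-6,11,18]
  R3 -= -4·R0 → [0,-8,32,14]
  R2 -= 3·R1 → [0,0,-4,3]
  R3 -= 4·R1 → [0,0,12,-6]
  R3 -= -3·R2 → [0,0,0,3]

L=[[1,0,0,0],[3,1,0,0],[0,3,1,0],[-4,4,-3,1]] U=[[3,1,5,5],[0,-2,5,5],[0,0,-4,3],[0,0,0,3]]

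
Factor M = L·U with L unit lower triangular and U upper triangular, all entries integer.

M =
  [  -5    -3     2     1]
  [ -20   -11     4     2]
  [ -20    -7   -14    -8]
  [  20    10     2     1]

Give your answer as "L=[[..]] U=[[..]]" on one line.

  r1 -= 4·r0 → [0,1,-4,-2]
  r2 -= 4·r0 → [0,5,-22,-12]
  r3 -= -4·r0 → [0,-2,10,5]
  r2 -= 5·r1 → [0,0,-2,-2]
  r3 -= -2·r1 → [0,0,2,1]
  r3 -= -1·r2 → [0,0,0,-1]

L=[[1,0,0,0],[4,1,0,0],[4,5,1,0],[-4,-2,-1,1]] U=[[-5,-3,2,1],[0,1,-4,-2],[0,0,-2,-2],[0,0,0,-1]]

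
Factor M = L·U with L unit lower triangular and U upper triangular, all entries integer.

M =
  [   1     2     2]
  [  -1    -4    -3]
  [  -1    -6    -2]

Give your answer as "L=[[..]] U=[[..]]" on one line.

L=[[1,0,0],[-1,1,0],[-1,2,1]] U=[[1,2,2],[0,-2,-1],[0,0,2]]

  row1 -= -1·row0 → [0,-2,-1]
  row2 -= -1·row0 → [0,-4,0]
  row2 -= 2·row1 → [0,0,2]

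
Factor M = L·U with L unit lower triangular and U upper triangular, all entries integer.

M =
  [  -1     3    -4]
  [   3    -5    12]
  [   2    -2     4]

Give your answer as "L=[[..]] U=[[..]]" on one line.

L=[[1,0,0],[-3,1,0],[-2,1,1]] U=[[-1,3,-4],[0,4,0],[0,0,-4]]

  row1 -= -3·row0 → [0,4,0]
  row2 -= -2·row0 → [0,4,-4]
  row2 -= 1·row1 → [0,0,-4]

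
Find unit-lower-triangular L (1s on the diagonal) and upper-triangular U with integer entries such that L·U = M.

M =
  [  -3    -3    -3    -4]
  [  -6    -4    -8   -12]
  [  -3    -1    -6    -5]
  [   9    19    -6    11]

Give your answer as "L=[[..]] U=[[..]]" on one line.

  R1 -= 2·R0 → [0,2,-2,-4]
  R2 -= 1·R0 → [0,2,-3,-1]
  R3 -= -3·R0 → [0,10,-15,-1]
  R2 -= 1·R1 → [0,0,-1,3]
  R3 -= 5·R1 → [0,0,-5,19]
  R3 -= 5·R2 → [0,0,0,4]

L=[[1,0,0,0],[2,1,0,0],[1,1,1,0],[-3,5,5,1]] U=[[-3,-3,-3,-4],[0,2,-2,-4],[0,0,-1,3],[0,0,0,4]]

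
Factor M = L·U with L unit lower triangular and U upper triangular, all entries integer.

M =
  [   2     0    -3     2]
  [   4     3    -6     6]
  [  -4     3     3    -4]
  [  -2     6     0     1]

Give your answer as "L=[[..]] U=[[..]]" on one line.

  R1 -= 2·R0 → [0,3,0,2]
  R2 -= -2·R0 → [0,3,-3,0]
  R3 -= -1·R0 → [0,6,-3,3]
  R2 -= 1·R1 → [0,0,-3,-2]
  R3 -= 2·R1 → [0,0,-3,-1]
  R3 -= 1·R2 → [0,0,0,1]

L=[[1,0,0,0],[2,1,0,0],[-2,1,1,0],[-1,2,1,1]] U=[[2,0,-3,2],[0,3,0,2],[0,0,-3,-2],[0,0,0,1]]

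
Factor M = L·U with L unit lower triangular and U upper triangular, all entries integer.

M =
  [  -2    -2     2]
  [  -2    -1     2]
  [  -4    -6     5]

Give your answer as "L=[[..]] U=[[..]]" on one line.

  R1 -= 1·R0 → [0,1,0]
  R2 -= 2·R0 → [0,-2,1]
  R2 -= -2·R1 → [0,0,1]

L=[[1,0,0],[1,1,0],[2,-2,1]] U=[[-2,-2,2],[0,1,0],[0,0,1]]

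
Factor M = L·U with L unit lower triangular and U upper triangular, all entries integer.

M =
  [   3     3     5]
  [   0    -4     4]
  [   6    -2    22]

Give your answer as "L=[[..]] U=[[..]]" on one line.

  r1 -= 0·r0 → [0,-4,4]
  r2 -= 2·r0 → [0,-8,12]
  r2 -= 2·r1 → [0,0,4]

L=[[1,0,0],[0,1,0],[2,2,1]] U=[[3,3,5],[0,-4,4],[0,0,4]]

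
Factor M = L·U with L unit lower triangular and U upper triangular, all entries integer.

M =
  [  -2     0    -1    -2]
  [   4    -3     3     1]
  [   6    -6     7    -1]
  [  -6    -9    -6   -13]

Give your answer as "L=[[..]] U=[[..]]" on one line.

  row1 -= -2·row0 → [0,-3,1,-3]
  row2 -= -3·row0 → [0,-6,4,-7]
  row3 -= 3·row0 → [0,-9,-3,-7]
  row2 -= 2·row1 → [0,0,2,-1]
  row3 -= 3·row1 → [0,0,-6,2]
  row3 -= -3·row2 → [0,0,0,-1]

L=[[1,0,0,0],[-2,1,0,0],[-3,2,1,0],[3,3,-3,1]] U=[[-2,0,-1,-2],[0,-3,1,-3],[0,0,2,-1],[0,0,0,-1]]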